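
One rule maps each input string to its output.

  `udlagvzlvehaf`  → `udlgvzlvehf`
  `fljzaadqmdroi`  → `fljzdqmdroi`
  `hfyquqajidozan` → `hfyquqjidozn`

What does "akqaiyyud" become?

In each case the input is transformed by: remove every "a".
Doing the same to "akqaiyyud": "kqiyyud".

kqiyyud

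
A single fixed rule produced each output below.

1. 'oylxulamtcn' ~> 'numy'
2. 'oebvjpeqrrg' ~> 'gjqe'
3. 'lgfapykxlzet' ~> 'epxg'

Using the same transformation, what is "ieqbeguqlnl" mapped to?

leqe

Rule — keep one character in every 3, starting at position 2 (positions 2nd, 5th, 8th, ...), then swap the first and last characters.
Applying both steps to "ieqbeguqlnl": "eeql", then "leqe".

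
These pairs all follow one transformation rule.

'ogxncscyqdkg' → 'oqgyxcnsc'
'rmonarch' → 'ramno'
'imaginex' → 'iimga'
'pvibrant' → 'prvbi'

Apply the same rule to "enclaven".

eanlc

The transformation: delete the last 3 characters, then take characters alternately from the front and the back (1st, last, 2nd, 2nd-last, ...).
"enclaven" → "encla" → "eanlc".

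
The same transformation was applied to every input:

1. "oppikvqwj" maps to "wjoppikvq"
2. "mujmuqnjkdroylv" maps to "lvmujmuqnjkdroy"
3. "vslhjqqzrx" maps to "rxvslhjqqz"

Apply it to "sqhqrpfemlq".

lqsqhqrpfem

Each output is the input with this applied: move the last 2 characters to the front (rotate right by 2).
On "sqhqrpfemlq" that produces "lqsqhqrpfem".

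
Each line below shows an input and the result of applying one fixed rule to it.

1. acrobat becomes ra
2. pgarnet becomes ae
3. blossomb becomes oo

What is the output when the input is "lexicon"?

xo

The transformation: keep one character in every 3, starting at position 3 (positions 3rd, 6th, 9th, ...).
"lexicon" → "xo".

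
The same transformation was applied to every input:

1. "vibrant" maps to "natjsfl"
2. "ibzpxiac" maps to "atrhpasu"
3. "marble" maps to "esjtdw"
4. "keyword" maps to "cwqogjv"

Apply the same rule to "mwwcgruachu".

Each output is the input with this applied: shift every letter 8 places backward in the alphabet (wrapping around).
On "mwwcgruachu" that produces "eoouyjmsuzm".

eoouyjmsuzm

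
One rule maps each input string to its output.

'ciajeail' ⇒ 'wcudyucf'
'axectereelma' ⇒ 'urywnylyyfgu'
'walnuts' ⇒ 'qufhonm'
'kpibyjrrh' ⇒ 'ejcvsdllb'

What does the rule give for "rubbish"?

lovvcmb

The rule is to shift every letter 6 places backward in the alphabet (wrapping around).
"rubbish" → "lovvcmb".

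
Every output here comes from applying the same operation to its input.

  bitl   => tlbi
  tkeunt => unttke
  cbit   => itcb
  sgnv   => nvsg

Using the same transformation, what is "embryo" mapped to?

The transformation: swap the front and back halves of the string.
Doing the same to "embryo": "ryoemb".

ryoemb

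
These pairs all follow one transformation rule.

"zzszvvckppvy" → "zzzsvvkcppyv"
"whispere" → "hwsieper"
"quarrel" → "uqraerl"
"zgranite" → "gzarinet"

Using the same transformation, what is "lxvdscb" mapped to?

xldvcsb

Each output is the input with this applied: swap each adjacent pair of characters (1↔2, 3↔4, ...).
So "lxvdscb" becomes "xldvcsb".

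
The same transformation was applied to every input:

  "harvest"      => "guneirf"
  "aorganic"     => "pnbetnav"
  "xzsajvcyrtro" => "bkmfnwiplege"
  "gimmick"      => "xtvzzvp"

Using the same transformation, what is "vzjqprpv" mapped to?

iimwdcec

Looking at the pairs, the operation is to shift every letter 13 places forward in the alphabet (wrapping around) — i.e. ROT13, then move the last character to the front.
Working it through for "vzjqprpv": intermediate "imwdceci", final "iimwdcec".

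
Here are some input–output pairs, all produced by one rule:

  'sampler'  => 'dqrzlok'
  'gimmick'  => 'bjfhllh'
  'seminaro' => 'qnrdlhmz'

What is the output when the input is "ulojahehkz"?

jytknizgdg

In each case the input is transformed by: shift every letter 1 place backward in the alphabet (wrapping around), then move the last 2 characters to the front (rotate right by 2).
Applying both steps to "ulojahehkz": "tknizgdgjy", then "jytknizgdg".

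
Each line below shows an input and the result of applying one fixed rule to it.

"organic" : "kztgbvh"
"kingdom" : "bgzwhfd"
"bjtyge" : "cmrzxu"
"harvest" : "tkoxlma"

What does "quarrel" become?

ntkkxej

Looking at the pairs, the operation is to move the first character to the end, then shift every letter 7 places backward in the alphabet (wrapping around).
Starting from "quarrel": after the first operation, "uarrelq"; after the second, "ntkkxej".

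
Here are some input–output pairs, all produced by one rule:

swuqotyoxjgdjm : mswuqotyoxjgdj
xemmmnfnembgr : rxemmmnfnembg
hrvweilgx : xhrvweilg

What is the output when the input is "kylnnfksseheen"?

nkylnnfkssehee

In each case the input is transformed by: move the last character to the front.
On "kylnnfksseheen" that produces "nkylnnfkssehee".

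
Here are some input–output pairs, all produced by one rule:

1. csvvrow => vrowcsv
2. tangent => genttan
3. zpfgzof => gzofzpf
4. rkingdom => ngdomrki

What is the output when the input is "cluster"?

The rule is to move the first 3 characters to the end (rotate left by 3).
Doing the same to "cluster": "sterclu".

sterclu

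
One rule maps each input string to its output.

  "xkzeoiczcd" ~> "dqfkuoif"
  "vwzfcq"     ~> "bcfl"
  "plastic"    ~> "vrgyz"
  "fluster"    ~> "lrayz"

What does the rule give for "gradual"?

mxgja

The pattern: delete the last 2 characters, then shift every letter 6 places forward in the alphabet (wrapping around).
Working it through for "gradual": intermediate "gradu", final "mxgja".
(Check on "xkzeoiczcd": → "xkzeoicz" → "dqfkuoif" ✓)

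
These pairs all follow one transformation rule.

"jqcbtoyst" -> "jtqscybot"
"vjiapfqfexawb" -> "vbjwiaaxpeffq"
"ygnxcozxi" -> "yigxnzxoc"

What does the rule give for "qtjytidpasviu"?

qutijvystaipd

What's happening: take characters alternately from the front and the back (1st, last, 2nd, 2nd-last, ...).
"qtjytidpasviu" → "qutijvystaipd".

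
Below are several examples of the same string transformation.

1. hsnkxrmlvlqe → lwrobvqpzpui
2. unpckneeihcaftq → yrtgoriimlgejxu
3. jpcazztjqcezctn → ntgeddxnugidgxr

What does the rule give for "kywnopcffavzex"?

What's happening: shift every letter 4 places forward in the alphabet (wrapping around).
On "kywnopcffavzex" that produces "ocarstgjjezdib".

ocarstgjjezdib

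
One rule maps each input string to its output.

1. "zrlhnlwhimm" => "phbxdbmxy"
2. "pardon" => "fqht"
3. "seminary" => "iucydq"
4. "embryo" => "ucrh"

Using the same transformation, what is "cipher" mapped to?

The transformation: delete the last 2 characters, then shift every letter 10 places backward in the alphabet (wrapping around).
Applying both steps to "cipher": "ciph", then "syfx".

syfx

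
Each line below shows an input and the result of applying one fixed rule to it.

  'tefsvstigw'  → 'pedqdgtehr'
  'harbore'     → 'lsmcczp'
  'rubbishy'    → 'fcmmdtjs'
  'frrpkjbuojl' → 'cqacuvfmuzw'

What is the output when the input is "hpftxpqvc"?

aseqaigbn

The transformation: swap each adjacent pair of characters (1↔2, 3↔4, ...), then shift every letter 11 places forward in the alphabet (wrapping around).
Applying that to "hpftxpqvc" gives "aseqaigbn".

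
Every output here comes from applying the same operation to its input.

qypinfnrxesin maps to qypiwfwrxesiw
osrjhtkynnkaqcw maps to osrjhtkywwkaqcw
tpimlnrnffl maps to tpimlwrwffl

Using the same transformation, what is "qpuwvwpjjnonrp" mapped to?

qpuwvwpjjwowrp

Looking at the pairs, the operation is to replace every "n" with "w".
Applying that to "qpuwvwpjjnonrp" gives "qpuwvwpjjwowrp".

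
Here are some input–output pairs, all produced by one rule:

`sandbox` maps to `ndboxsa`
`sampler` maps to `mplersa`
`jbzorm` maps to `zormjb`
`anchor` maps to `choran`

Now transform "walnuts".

lnutswa

The pattern: move the first 2 characters to the end (rotate left by 2).
So "walnuts" becomes "lnutswa".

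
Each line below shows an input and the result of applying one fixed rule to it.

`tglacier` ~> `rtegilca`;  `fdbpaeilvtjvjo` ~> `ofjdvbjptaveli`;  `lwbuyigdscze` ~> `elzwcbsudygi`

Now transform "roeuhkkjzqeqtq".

qrtoqeeuqhzkjk

Each output is the input with this applied: take characters alternately from the front and the back (1st, last, 2nd, 2nd-last, ...), then swap each adjacent pair of characters (1↔2, 3↔4, ...).
So "roeuhkkjzqeqtq" becomes "qrtoqeeuqhzkjk".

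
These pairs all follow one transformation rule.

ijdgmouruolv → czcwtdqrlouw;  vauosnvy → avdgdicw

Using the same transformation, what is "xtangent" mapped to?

omvbfbiv

Each output is the input with this applied: shift every letter 8 places forward in the alphabet (wrapping around), then swap the front and back halves of the string.
Applying both steps to "xtangent": "fbivomvb", then "omvbfbiv".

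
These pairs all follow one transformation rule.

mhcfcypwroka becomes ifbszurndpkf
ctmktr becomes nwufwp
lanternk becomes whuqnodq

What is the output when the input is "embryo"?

ubrhpe

Each output is the input with this applied: move the first 3 characters to the end (rotate left by 3), then shift every letter 3 places forward in the alphabet (wrapping around).
Working it through for "embryo": intermediate "ryoemb", final "ubrhpe".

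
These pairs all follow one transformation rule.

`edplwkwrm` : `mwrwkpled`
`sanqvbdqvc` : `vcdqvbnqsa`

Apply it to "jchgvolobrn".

Looking at the pairs, the operation is to swap each adjacent pair of characters (1↔2, 3↔4, ...), then reverse the string.
For "jchgvolobrn" the result is "nbrlovohgjc".

nbrlovohgjc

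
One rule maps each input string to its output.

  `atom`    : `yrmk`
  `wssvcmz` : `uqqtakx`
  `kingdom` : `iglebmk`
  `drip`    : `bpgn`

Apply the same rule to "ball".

Rule — shift every letter 2 places backward in the alphabet (wrapping around).
So "ball" becomes "zyjj".

zyjj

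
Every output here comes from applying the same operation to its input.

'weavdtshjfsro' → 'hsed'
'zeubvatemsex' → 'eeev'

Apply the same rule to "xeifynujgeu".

juey

The rule is to keep one character in every 3, starting at position 2 (positions 2nd, 5th, 8th, ...), then move the first 2 characters to the end (rotate left by 2).
Starting from "xeifynujgeu": after the first operation, "eyju"; after the second, "juey".
(Check on "weavdtshjfsro": → "edhs" → "hsed" ✓)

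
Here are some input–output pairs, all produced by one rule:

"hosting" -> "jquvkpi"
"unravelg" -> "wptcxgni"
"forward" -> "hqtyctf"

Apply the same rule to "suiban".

uwkdcp

Looking at the pairs, the operation is to shift every letter 2 places forward in the alphabet (wrapping around).
For "suiban" the result is "uwkdcp".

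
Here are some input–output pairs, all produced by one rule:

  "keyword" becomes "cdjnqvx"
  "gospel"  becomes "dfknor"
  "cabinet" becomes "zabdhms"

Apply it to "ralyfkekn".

zdejjkmqx

Looking at the pairs, the operation is to sort the characters into alphabetical order, then shift every letter 1 place backward in the alphabet (wrapping around).
"ralyfkekn" → "zdejjkmqx".
(Check on "cabinet": → "abceint" → "zabdhms" ✓)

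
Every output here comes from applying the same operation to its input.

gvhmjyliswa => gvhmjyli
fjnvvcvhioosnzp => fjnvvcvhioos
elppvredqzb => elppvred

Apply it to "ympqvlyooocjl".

The pattern: delete the last 3 characters.
On "ympqvlyooocjl" that produces "ympqvlyooo".

ympqvlyooo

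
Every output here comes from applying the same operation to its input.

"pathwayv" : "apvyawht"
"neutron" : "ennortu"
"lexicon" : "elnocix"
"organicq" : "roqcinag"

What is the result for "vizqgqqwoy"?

ivyowqqgqz

The rule is to reverse the string, then move the last 2 characters to the front (rotate right by 2).
Applying that to "vizqgqqwoy" gives "ivyowqqgqz".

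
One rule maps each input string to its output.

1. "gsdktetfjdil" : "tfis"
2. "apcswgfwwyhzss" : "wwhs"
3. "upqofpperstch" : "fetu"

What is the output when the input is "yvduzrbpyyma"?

The rule is to move the first 2 characters to the end (rotate left by 2), then keep one character in every 3, starting at position 3 (positions 3rd, 6th, 9th, ...).
For "yvduzrbpyyma", step one produces "duzrbpyymayv"; step two turns that into "zpmv".

zpmv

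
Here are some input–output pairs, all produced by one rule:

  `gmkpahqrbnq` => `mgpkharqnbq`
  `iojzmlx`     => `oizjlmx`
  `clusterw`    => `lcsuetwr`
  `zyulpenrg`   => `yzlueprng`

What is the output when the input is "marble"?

The pattern: swap each adjacent pair of characters (1↔2, 3↔4, ...).
On "marble" that produces "ambrel".

ambrel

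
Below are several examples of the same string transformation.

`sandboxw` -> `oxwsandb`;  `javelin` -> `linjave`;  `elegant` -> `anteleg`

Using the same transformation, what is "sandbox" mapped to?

Looking at the pairs, the operation is to move the last 3 characters to the front (rotate right by 3).
Applying that to "sandbox" gives "boxsand".

boxsand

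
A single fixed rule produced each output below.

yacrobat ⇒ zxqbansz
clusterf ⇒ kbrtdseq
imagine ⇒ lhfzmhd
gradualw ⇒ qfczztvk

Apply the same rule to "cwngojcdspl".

In each case the input is transformed by: swap each adjacent pair of characters (1↔2, 3↔4, ...), then shift every letter 1 place backward in the alphabet (wrapping around).
On "cwngojcdspl": the first step gives "wcgnjodcpsl", and the second then gives "vbfmincbork".
(Check on "imagine": → "miganie" → "lhfzmhd" ✓)

vbfmincbork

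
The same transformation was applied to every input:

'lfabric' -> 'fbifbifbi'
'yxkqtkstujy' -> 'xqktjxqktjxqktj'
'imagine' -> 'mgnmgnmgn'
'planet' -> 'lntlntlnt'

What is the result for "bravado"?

Each output is the input with this applied: keep every other character starting from the second (positions 2nd, 4th, 6th, ...), then write the whole string 3 times in a row.
Working it through for "bravado": intermediate "rvd", final "rvdrvdrvd".

rvdrvdrvd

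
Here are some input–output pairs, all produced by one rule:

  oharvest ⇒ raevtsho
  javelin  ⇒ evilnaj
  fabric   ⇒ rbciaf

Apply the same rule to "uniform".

In each case the input is transformed by: swap each adjacent pair of characters (1↔2, 3↔4, ...), then move the first 2 characters to the end (rotate left by 2).
Applying that to "uniform" gives "firomnu".

firomnu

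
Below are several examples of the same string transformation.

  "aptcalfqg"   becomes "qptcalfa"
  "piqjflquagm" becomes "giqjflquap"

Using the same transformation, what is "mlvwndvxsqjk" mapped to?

jlvwndvxsqm

Each output is the input with this applied: delete the last character, then swap the first and last characters.
"mlvwndvxsqjk" → "mlvwndvxsqj" → "jlvwndvxsqm".
(Check on "piqjflquagm": → "piqjflquag" → "giqjflquap" ✓)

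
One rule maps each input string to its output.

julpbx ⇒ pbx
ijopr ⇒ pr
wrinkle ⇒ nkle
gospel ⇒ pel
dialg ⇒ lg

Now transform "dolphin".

phin

Looking at the pairs, the operation is to delete the first 3 characters.
Applying that to "dolphin" gives "phin".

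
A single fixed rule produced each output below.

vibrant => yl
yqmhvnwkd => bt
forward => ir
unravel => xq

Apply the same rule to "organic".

Looking at the pairs, the operation is to shift every letter 3 places forward in the alphabet (wrapping around), then keep only the first 2 characters.
For "organic", step one produces "rujdqlf"; step two turns that into "ru".

ru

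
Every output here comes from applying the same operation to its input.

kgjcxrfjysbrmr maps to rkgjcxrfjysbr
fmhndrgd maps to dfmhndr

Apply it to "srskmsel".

lsrskms

The rule is to move the last 2 characters to the front (rotate right by 2), then delete the first character.
On "srskmsel" that produces "lsrskms".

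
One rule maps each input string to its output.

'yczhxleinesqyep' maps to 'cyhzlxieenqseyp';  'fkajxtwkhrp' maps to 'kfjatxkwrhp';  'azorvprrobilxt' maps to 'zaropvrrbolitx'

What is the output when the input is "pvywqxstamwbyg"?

Rule — swap each adjacent pair of characters (1↔2, 3↔4, ...).
On "pvywqxstamwbyg" that produces "vpwyxqtsmabwgy".

vpwyxqtsmabwgy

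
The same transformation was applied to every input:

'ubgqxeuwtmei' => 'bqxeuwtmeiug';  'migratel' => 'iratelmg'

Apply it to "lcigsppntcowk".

In each case the input is transformed by: move the first 2 characters to the end (rotate left by 2), then swap the first and last characters.
Applying both steps to "lcigsppntcowk": "igsppntcowklc", then "cgsppntcowkli".
(Check on "migratel": → "gratelmi" → "iratelmg" ✓)

cgsppntcowkli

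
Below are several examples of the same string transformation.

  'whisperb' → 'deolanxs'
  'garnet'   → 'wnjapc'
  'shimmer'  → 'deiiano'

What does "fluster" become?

hqopanb

The rule is to shift every letter 4 places backward in the alphabet (wrapping around), then move the first character to the end.
For "fluster", step one produces "bhqopan"; step two turns that into "hqopanb".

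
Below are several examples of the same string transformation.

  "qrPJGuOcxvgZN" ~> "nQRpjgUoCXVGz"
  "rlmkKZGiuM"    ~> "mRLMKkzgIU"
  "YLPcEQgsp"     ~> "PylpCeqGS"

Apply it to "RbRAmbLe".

The rule is to flip the case of every letter, then move the last character to the front.
On "RbRAmbLe": the first step gives "rBraMBlE", and the second then gives "ErBraMBl".

ErBraMBl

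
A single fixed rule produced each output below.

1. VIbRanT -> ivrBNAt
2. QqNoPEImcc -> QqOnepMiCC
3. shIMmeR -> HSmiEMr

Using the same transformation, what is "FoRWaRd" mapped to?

Rule — flip the case of every letter, then swap each adjacent pair of characters (1↔2, 3↔4, ...).
"FoRWaRd" → "fOrwArD" → "OfwrrAD".

OfwrrAD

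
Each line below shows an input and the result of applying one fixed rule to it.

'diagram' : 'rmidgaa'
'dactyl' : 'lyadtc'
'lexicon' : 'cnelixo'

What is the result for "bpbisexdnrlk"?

klpbibesdxrn

The rule is to swap each adjacent pair of characters (1↔2, 3↔4, ...), then move the last 2 characters to the front (rotate right by 2).
For "bpbisexdnrlk", step one produces "pbibesdxrnkl"; step two turns that into "klpbibesdxrn".
(Check on "lexicon": → "elixocn" → "cnelixo" ✓)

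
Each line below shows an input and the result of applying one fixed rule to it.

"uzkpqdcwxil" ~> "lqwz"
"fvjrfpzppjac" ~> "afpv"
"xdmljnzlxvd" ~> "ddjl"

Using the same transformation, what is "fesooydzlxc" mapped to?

In each case the input is transformed by: keep one character in every 3, starting at position 2 (positions 2nd, 5th, 8th, ...), then sort the characters into alphabetical order.
For "fesooydzlxc", step one produces "eozc"; step two turns that into "ceoz".

ceoz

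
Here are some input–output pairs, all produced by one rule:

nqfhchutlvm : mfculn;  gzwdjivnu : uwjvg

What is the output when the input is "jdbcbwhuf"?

fbbhj

Each output is the input with this applied: swap the first and last characters, then keep every other character starting from the first (positions 1st, 3rd, 5th, ...).
For "jdbcbwhuf", step one produces "fdbcbwhuj"; step two turns that into "fbbhj".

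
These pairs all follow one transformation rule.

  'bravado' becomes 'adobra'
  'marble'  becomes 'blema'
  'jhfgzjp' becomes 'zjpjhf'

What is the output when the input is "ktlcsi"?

The pattern: move the last 3 characters to the front (rotate right by 3), then delete the last character.
"ktlcsi" → "csiktl" → "csikt".

csikt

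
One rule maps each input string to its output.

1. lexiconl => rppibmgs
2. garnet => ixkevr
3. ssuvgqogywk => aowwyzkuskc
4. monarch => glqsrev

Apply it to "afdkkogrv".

Each output is the input with this applied: shift every letter 4 places forward in the alphabet (wrapping around), then move the last 2 characters to the front (rotate right by 2).
Applying both steps to "afdkkogrv": "ejhooskvz", then "vzejhoosk".

vzejhoosk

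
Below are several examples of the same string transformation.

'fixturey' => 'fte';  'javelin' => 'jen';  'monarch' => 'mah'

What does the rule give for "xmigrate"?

What's happening: keep one character in every 3, starting at position 1 (positions 1st, 4th, 7th, ...).
Applying that to "xmigrate" gives "xgt".

xgt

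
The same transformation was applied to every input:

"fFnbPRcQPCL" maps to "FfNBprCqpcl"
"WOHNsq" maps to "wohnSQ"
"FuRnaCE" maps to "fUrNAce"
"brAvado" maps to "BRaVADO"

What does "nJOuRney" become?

NjoUrNEY

The transformation: flip the case of every letter.
Doing the same to "nJOuRney": "NjoUrNEY".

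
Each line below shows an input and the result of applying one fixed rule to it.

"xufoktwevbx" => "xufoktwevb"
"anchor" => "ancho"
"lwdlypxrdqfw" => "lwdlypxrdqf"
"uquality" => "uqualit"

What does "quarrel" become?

quarre

In each case the input is transformed by: delete the last character.
For "quarrel" the result is "quarre".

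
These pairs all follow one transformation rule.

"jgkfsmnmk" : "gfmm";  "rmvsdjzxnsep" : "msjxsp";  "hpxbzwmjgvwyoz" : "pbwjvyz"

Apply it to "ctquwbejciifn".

Looking at the pairs, the operation is to keep every other character starting from the second (positions 2nd, 4th, 6th, ...).
Applying that to "ctquwbejciifn" gives "tubjif".

tubjif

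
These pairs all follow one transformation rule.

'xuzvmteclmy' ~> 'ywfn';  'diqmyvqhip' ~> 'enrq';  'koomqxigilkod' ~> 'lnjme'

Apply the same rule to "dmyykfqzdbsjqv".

Rule — shift every letter 1 place forward in the alphabet (wrapping around), then keep one character in every 3, starting at position 1 (positions 1st, 4th, 7th, ...).
Applying both steps to "dmyykfqzdbsjqv": "enzzlgraectkrw", then "ezrcr".

ezrcr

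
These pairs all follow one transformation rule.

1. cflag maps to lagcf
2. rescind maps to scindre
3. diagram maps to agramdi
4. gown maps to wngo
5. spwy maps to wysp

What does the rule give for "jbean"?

eanjb

The rule is to move the first 2 characters to the end (rotate left by 2).
Doing the same to "jbean": "eanjb".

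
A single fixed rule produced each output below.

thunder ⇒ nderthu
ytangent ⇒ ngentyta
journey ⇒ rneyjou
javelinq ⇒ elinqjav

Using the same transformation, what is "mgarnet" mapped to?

Rule — move the first 3 characters to the end (rotate left by 3).
Applying that to "mgarnet" gives "rnetmga".

rnetmga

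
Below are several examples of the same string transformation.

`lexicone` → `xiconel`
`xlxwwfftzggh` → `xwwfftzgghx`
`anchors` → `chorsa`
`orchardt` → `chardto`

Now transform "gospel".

In each case the input is transformed by: move the first character to the end, then delete the first character.
"gospel" → "ospelg" → "spelg".

spelg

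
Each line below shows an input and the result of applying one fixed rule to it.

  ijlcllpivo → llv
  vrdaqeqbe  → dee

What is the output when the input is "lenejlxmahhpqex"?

The rule is to keep one character in every 3, starting at position 3 (positions 3rd, 6th, 9th, ...).
"lenejlxmahhpqex" → "nlapx".

nlapx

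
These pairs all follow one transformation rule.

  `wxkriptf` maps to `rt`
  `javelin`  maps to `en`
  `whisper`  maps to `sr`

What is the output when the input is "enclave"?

The transformation: keep one character in every 3, starting at position 1 (positions 1st, 4th, 7th, ...), then delete the first character.
Starting from "enclave": after the first operation, "ele"; after the second, "le".

le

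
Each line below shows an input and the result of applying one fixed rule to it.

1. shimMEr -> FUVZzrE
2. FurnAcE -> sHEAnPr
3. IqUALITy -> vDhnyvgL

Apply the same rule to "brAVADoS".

OEninqBf

Each output is the input with this applied: shift every letter 13 places forward in the alphabet (wrapping around) — i.e. ROT13, then flip the case of every letter.
Applying that to "brAVADoS" gives "OEninqBf".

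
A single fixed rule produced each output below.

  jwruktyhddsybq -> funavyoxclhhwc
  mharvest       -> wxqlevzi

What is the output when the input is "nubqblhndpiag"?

ekryfufplrhtm

The rule is to move the last 2 characters to the front (rotate right by 2), then shift every letter 4 places forward in the alphabet (wrapping around).
Starting from "nubqblhndpiag": after the first operation, "agnubqblhndpi"; after the second, "ekryfufplrhtm".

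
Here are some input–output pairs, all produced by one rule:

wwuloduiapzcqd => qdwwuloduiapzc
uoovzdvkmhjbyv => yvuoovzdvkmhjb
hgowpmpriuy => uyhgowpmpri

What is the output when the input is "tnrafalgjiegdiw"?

The transformation: move the last 2 characters to the front (rotate right by 2).
Applying that to "tnrafalgjiegdiw" gives "iwtnrafalgjiegd".

iwtnrafalgjiegd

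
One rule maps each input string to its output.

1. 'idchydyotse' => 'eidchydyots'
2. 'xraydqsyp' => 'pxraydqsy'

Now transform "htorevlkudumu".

Rule — move the last character to the front.
On "htorevlkudumu" that produces "uhtorevlkudum".

uhtorevlkudum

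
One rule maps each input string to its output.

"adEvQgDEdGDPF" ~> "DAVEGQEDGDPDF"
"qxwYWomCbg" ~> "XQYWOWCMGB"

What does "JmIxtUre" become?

MJXIUTER

The rule is to swap each adjacent pair of characters (1↔2, 3↔4, ...), then convert every letter to uppercase.
"JmIxtUre" → "mJxIUter" → "MJXIUTER".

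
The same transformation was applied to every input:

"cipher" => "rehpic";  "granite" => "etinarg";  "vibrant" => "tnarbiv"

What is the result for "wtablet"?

telbatw

The pattern: reverse the string.
"wtablet" → "telbatw".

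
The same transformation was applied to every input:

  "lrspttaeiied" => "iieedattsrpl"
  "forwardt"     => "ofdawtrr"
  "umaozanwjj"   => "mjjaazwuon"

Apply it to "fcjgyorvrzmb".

mjgfcbzyvrro

The transformation: sort the characters into reverse alphabetical order, then swap the front and back halves of the string.
Doing the same to "fcjgyorvrzmb": "mjgfcbzyvrro".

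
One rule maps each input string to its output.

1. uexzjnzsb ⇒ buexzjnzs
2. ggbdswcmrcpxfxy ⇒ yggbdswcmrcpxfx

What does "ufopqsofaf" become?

The transformation: move the last character to the front.
So "ufopqsofaf" becomes "fufopqsofa".

fufopqsofa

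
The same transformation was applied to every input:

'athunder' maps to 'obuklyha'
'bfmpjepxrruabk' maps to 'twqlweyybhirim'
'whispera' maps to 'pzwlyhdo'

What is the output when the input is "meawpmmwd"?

hdwttdktl

The rule is to move the first 2 characters to the end (rotate left by 2), then shift every letter 7 places forward in the alphabet (wrapping around).
Doing the same to "meawpmmwd": "hdwttdktl".
(Check on "whispera": → "isperawh" → "pzwlyhdo" ✓)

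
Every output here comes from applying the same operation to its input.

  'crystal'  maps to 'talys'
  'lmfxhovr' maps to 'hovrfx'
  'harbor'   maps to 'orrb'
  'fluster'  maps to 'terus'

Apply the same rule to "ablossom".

ssomlo

Looking at the pairs, the operation is to delete the first 2 characters, then move the first 2 characters to the end (rotate left by 2).
"ablossom" → "lossom" → "ssomlo".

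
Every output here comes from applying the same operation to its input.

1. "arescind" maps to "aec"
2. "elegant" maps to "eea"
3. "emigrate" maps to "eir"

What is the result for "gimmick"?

The pattern: delete the last 2 characters, then keep every other character starting from the first (positions 1st, 3rd, 5th, ...).
On "gimmick": the first step gives "gimmi", and the second then gives "gmi".

gmi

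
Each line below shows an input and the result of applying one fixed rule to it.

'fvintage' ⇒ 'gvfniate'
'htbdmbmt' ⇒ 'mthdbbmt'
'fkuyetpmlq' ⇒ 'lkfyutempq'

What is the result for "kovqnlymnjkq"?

In each case the input is transformed by: swap each adjacent pair of characters (1↔2, 3↔4, ...), then move the last character to the front.
Working it through for "kovqnlymnjkq": intermediate "okqvlnmyjnqk", final "kokqvlnmyjnq".

kokqvlnmyjnq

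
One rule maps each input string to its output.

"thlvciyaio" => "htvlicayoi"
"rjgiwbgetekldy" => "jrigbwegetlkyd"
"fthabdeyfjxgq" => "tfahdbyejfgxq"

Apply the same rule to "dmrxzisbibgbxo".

mdxrizbsbibgox

In each case the input is transformed by: swap each adjacent pair of characters (1↔2, 3↔4, ...).
Doing the same to "dmrxzisbibgbxo": "mdxrizbsbibgox".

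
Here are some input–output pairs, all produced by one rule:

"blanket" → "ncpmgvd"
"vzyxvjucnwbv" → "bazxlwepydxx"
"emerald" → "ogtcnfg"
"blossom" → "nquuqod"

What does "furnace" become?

wtpcegh

Rule — shift every letter 2 places forward in the alphabet (wrapping around), then move the first character to the end.
Starting from "furnace": after the first operation, "hwtpceg"; after the second, "wtpcegh".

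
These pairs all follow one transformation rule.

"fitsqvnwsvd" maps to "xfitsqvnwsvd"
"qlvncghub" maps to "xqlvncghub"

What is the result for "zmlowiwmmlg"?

Rule — prepend "x".
So "zmlowiwmmlg" becomes "xzmlowiwmmlg".

xzmlowiwmmlg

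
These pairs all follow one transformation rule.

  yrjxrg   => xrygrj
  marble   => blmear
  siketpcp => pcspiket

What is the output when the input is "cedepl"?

The transformation: swap the first and last characters, then move the last 3 characters to the front (rotate right by 3).
Starting from "cedepl": after the first operation, "ledepc"; after the second, "epcled".

epcled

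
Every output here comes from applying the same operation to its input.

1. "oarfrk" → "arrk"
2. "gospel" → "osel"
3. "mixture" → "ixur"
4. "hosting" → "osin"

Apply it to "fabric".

What's happening: double every character, then keep one character in every 3, starting at position 3 (positions 3rd, 6th, 9th, ...).
Starting from "fabric": after the first operation, "ffaabbrriicc"; after the second, "abic".

abic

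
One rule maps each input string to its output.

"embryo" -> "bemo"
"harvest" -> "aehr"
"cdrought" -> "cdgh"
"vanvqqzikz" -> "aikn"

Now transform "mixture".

The transformation: sort the characters into alphabetical order, then keep only the first 4 characters.
Working it through for "mixture": intermediate "eimrtux", final "eimr".

eimr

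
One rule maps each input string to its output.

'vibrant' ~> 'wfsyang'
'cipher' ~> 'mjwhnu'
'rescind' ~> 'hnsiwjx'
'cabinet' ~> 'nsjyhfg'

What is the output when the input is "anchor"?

Rule — shift every letter 5 places forward in the alphabet (wrapping around), then move the first 3 characters to the end (rotate left by 3).
For "anchor", step one produces "fshmtw"; step two turns that into "mtwfsh".

mtwfsh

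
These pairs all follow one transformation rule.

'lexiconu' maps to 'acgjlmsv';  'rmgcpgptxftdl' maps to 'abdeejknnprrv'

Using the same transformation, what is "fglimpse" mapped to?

Each output is the input with this applied: shift every letter 2 places backward in the alphabet (wrapping around), then sort the characters into alphabetical order.
On "fglimpse" that produces "cdegjknq".

cdegjknq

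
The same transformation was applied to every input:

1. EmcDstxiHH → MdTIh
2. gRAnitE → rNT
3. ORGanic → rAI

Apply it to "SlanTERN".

Each output is the input with this applied: keep every other character starting from the second (positions 2nd, 4th, 6th, ...), then flip the case of every letter.
On "SlanTERN" that produces "LNen".

LNen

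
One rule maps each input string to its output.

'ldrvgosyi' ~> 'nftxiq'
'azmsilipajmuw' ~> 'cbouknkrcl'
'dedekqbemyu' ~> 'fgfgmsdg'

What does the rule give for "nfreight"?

phtgk

The pattern: delete the last 3 characters, then shift every letter 2 places forward in the alphabet (wrapping around).
"nfreight" → "phtgk".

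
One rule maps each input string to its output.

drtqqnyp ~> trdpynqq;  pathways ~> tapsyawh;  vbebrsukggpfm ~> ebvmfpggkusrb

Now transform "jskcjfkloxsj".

The pattern: reverse the string, then move the last 3 characters to the front (rotate right by 3).
For "jskcjfkloxsj", step one produces "jsxolkfjcksj"; step two turns that into "ksjjsxolkfjc".

ksjjsxolkfjc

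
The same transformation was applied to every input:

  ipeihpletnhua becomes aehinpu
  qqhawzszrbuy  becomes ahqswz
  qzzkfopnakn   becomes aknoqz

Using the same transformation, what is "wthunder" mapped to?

The rule is to sort the characters into alphabetical order, then keep every other character starting from the first (positions 1st, 3rd, 5th, ...).
So "wthunder" becomes "dhru".

dhru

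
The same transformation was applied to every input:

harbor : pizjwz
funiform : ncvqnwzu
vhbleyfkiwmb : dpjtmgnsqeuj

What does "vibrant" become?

Each output is the input with this applied: shift every letter 8 places forward in the alphabet (wrapping around).
For "vibrant" the result is "dqjzivb".

dqjzivb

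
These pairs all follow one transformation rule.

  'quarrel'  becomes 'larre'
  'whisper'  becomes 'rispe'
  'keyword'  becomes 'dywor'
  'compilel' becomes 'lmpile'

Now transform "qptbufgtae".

etbufgta

Each output is the input with this applied: delete the first 2 characters, then move the last character to the front.
For "qptbufgtae", step one produces "tbufgtae"; step two turns that into "etbufgta".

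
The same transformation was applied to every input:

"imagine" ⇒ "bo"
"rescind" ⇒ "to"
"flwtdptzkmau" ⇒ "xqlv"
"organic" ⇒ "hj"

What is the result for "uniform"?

js

The pattern: shift every letter 1 place forward in the alphabet (wrapping around), then keep one character in every 3, starting at position 3 (positions 3rd, 6th, 9th, ...).
Applying both steps to "uniform": "vojgpsn", then "js".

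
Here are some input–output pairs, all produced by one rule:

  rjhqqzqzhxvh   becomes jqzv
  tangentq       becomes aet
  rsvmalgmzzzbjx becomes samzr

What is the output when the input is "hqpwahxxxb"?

qax

Looking at the pairs, the operation is to swap the first and last characters, then keep one character in every 3, starting at position 2 (positions 2nd, 5th, 8th, ...).
Applying both steps to "hqpwahxxxb": "bqpwahxxxh", then "qax".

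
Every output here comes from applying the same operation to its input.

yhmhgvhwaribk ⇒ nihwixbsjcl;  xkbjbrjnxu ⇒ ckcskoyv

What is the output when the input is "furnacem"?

sobdfn

Rule — delete the first 2 characters, then shift every letter 1 place forward in the alphabet (wrapping around).
For "furnacem" the result is "sobdfn".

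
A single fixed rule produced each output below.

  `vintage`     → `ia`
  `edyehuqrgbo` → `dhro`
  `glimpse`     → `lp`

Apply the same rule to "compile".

oi

The transformation: keep one character in every 3, starting at position 2 (positions 2nd, 5th, 8th, ...).
On "compile" that produces "oi".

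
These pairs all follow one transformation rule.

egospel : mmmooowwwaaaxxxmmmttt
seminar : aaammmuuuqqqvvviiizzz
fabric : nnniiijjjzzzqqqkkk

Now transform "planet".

xxxtttiiivvvmmmbbb

The transformation: repeat every character 3 times, then shift every letter 8 places forward in the alphabet (wrapping around).
Working it through for "planet": intermediate "ppplllaaannneeettt", final "xxxtttiiivvvmmmbbb".
(Check on "egospel": → "eeegggooossspppeeelll" → "mmmooowwwaaaxxxmmmttt" ✓)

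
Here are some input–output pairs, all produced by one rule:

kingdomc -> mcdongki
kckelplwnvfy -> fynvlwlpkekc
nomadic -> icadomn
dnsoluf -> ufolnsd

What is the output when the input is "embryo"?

yobrem

Looking at the pairs, the operation is to reverse the string, then swap each adjacent pair of characters (1↔2, 3↔4, ...).
"embryo" → "oyrbme" → "yobrem".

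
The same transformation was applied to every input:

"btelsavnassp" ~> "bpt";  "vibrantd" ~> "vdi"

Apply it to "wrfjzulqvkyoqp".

wpr

In each case the input is transformed by: take characters alternately from the front and the back (1st, last, 2nd, 2nd-last, ...), then keep only the first 3 characters.
For "wrfjzulqvkyoqp", step one produces "wprqfojyzkuvlq"; step two turns that into "wpr".
(Check on "btelsavnassp": → "bptseslasnav" → "bpt" ✓)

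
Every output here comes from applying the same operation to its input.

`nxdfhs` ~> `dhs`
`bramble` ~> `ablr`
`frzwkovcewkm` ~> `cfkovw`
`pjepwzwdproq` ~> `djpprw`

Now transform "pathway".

The pattern: sort the characters into alphabetical order, then keep every other character starting from the first (positions 1st, 3rd, 5th, ...).
For "pathway", step one produces "aahptwy"; step two turns that into "ahty".

ahty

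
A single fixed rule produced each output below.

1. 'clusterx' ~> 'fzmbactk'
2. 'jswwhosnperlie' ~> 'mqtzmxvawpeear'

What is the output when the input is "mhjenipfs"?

anxqvmrpu

In each case the input is transformed by: reverse the string, then shift every letter 8 places forward in the alphabet (wrapping around).
For "mhjenipfs", step one produces "sfpinejhm"; step two turns that into "anxqvmrpu".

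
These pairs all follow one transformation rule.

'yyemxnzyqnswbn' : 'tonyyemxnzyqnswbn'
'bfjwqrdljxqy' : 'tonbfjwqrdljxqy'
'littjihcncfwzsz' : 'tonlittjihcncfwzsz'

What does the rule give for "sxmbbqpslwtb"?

The pattern: prepend "ton".
Doing the same to "sxmbbqpslwtb": "tonsxmbbqpslwtb".

tonsxmbbqpslwtb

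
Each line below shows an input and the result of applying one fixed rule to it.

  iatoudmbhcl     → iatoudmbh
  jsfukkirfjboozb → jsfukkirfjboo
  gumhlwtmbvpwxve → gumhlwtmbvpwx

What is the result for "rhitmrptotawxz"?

Rule — delete the last 2 characters.
"rhitmrptotawxz" → "rhitmrptotaw".

rhitmrptotaw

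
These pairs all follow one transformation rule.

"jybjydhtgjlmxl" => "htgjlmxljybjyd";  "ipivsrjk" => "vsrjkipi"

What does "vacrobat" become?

In each case the input is transformed by: swap the front and back halves of the string, then move the last character to the front.
On "vacrobat": the first step gives "obatvacr", and the second then gives "robatvac".

robatvac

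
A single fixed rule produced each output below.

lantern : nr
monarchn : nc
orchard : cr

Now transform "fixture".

xr

Rule — keep one character in every 3, starting at position 3 (positions 3rd, 6th, 9th, ...).
On "fixture" that produces "xr".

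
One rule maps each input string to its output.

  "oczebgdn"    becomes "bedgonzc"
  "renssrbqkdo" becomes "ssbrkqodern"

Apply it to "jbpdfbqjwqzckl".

The transformation: move the first 3 characters to the end (rotate left by 3), then swap each adjacent pair of characters (1↔2, 3↔4, ...).
Starting from "jbpdfbqjwqzckl": after the first operation, "dfbqjwqzckljbp"; after the second, "fdqbwjzqkcjlpb".

fdqbwjzqkcjlpb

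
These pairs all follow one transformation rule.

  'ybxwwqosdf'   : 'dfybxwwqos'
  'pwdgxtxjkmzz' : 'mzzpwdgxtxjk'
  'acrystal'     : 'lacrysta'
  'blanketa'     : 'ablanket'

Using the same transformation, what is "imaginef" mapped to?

The pattern: move the first 3 characters to the end (rotate left by 3), then swap the front and back halves of the string.
For "imaginef", step one produces "ginefima"; step two turns that into "fimagine".

fimagine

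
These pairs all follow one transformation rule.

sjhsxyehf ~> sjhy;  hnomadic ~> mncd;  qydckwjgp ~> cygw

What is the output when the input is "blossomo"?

The rule is to keep every other character starting from the second (positions 2nd, 4th, 6th, ...), then swap each adjacent pair of characters (1↔2, 3↔4, ...).
Starting from "blossomo": after the first operation, "lsoo"; after the second, "sloo".

sloo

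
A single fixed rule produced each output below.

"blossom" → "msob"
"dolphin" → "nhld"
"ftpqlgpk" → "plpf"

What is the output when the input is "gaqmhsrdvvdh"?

dvrhqg

What's happening: keep every other character starting from the first (positions 1st, 3rd, 5th, ...), then reverse the string.
So "gaqmhsrdvvdh" becomes "dvrhqg".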